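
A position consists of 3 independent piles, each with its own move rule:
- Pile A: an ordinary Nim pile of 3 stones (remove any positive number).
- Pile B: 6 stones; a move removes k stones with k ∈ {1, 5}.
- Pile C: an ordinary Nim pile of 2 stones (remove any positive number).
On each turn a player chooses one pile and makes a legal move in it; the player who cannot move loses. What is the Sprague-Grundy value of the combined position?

1

Pile A is a plain Nim pile of size 3, so its Grundy value is 3.
For pile B, compute g(0), g(1), … with moves {1, 5}:
k:     0  1  2  3  4  5  6
g(k):  0  1  0  1  0  1  0
So g(6) = 0.
Pile C is a plain Nim pile of size 2, so its Grundy value is 2.
By the Sprague-Grundy theorem, the Grundy value of a sum of independent games is the XOR of the component values.
Combined value = 3 ⊕ 0 ⊕ 2 = 1.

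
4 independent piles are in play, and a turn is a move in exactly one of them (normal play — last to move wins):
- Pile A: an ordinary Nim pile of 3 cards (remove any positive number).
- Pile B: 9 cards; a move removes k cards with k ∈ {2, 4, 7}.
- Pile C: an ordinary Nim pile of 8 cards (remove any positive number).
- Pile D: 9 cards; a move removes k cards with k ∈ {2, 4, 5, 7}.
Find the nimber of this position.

11

Pile A is a plain Nim pile of size 3, so its Grundy value is 3.
Build the Grundy sequence for pile B with g(k) = mex{g(k−s) : s ∈ {2, 4, 7}, s ≤ k}:
k:     0  1  2  3  4  5  6  7  8  9
g(k):  0  0  1  1  2  2  0  3  1  0
So g(9) = 0.
Pile C is a plain Nim pile of size 8, so its Grundy value is 8.
For pile D, compute g(0), g(1), … with moves {2, 4, 5, 7}:
g(0) = mex{} = 0
g(1) = mex{} = 0
g(2) = mex{0} = 1
g(3) = mex{0} = 1
g(4) = mex{0,1} = 2
g(5) = mex{0,1} = 2
g(6) = mex{0,1,2} = 3
g(7) = mex{0,1,2} = 3
g(8) = mex{0,1,2,3} = 4
g(9) = mex{1,2,3} = 0
So g(9) = 0.
The value of a disjunctive sum is the nim-sum of the parts.
Combined value = 3 ⊕ 0 ⊕ 8 ⊕ 0 = 11.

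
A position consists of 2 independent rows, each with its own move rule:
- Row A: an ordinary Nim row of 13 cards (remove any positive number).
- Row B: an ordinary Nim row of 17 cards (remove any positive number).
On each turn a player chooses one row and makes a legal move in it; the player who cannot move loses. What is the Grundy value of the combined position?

28

Row A is a plain Nim row of size 13, so its Grundy value is 13.
Row B is a plain Nim row of size 17, so its Grundy value is 17.
By the Sprague-Grundy theorem, the Grundy value of a sum of independent games is the XOR of the component values.
Combined value = 13 XOR 17 = 28.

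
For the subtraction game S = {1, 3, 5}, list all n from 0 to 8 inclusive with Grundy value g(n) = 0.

Compute g(0), g(1), … for moves {1, 3, 5}:
k:     0  1  2  3  4  5  6  7  8
g(k):  0  1  0  1  0  1  0  1  0
The P-positions (g = 0) in 0..8 are 0, 2, 4, 6, 8.

0, 2, 4, 6, 8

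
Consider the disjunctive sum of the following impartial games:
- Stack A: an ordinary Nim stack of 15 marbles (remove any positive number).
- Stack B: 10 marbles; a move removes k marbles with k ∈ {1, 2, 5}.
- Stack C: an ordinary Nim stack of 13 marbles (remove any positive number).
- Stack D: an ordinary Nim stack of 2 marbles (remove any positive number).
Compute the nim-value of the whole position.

Stack A is a plain Nim stack of size 15, so its Grundy value is 15.
Build the Grundy sequence for stack B with g(k) = mex{g(k−s) : s ∈ {1, 2, 5}, s ≤ k}:
k:     0  1  2  3  4  5  6  7  8  9 10
g(k):  0  1  2  0  1  2  0  1  2  0  1
So g(10) = 1.
Stack C is a plain Nim stack of size 13, so its Grundy value is 13.
Stack D is a plain Nim stack of size 2, so its Grundy value is 2.
The value of a disjunctive sum is the nim-sum of the parts.
Combined value = 15 XOR 1 XOR 13 XOR 2 = 1.

1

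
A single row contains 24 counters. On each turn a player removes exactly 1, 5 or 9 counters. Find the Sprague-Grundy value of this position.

Build the Grundy sequence with g(k) = mex{g(k−s) : s ∈ {1, 5, 9}, s ≤ k}:
k:     0  1  2  3  4  5  6  7  8  9 10 11 12 13 14 15 16 17 18 19 20 21 22 23 24
g(k):  0  1  0  1  0  1  0  1  0  1  0  1  0  1  0  1  0  1  0  1  0  1  0  1  0
So g(24) = 0.

0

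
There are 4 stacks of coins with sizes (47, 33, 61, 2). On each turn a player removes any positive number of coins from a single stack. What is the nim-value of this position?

49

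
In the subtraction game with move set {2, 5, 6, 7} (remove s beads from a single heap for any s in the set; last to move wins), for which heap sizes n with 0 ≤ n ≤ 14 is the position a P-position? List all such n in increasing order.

0, 1, 4, 12, 13

Build the Grundy sequence with g(k) = mex{g(k−s) : s ∈ {2, 5, 6, 7}, s ≤ k}:
g(0) = mex{} = 0
g(1) = mex{} = 0
g(2) = mex{0} = 1
g(3) = mex{0} = 1
g(4) = mex{1} = 0
g(5) = mex{0,1} = 2
g(6) = mex{0} = 1
g(7) = mex{0,1,2} = 3
g(8) = mex{0,1} = 2
g(9) = mex{0,1,3} = 2
g(10) = mex{0,1,2} = 3
g(11) = mex{0,1,2} = 3
g(12) = mex{1,2,3} = 0
g(13) = mex{1,2,3} = 0
g(14) = mex{0,2,3} = 1
The P-positions (g = 0) in 0..14 are 0, 1, 4, 12, 13.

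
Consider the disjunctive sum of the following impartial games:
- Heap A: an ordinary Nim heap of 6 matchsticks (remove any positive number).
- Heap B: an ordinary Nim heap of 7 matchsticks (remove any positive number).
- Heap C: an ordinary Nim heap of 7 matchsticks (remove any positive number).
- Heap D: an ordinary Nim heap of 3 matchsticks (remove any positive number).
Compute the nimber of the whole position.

5

Heap A is a plain Nim heap of size 6, so its Grundy value is 6.
Heap B is a plain Nim heap of size 7, so its Grundy value is 7.
Heap C is a plain Nim heap of size 7, so its Grundy value is 7.
Heap D is a plain Nim heap of size 3, so its Grundy value is 3.
By the Sprague-Grundy theorem, the Grundy value of a sum of independent games is the XOR of the component values.
Combined value = 6 XOR 7 XOR 7 XOR 3 = 5.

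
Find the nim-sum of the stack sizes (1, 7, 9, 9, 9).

15

Write each in binary and XOR column by column:
  0001  (1)
  0111  (7)
  1001  (9)
  1001  (9)
  1001  (9)
  ----
  1111  (15)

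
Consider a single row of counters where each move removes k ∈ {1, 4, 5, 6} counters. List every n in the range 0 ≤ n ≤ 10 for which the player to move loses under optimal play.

Build the Grundy sequence with g(k) = mex{g(k−s) : s ∈ {1, 4, 5, 6}, s ≤ k}:
k:     0  1  2  3  4  5  6  7  8  9 10
g(k):  0  1  0  1  2  3  2  3  4  0  1
The P-positions (g = 0) in 0..10 are 0, 2, 9.

0, 2, 9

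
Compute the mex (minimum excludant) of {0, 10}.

1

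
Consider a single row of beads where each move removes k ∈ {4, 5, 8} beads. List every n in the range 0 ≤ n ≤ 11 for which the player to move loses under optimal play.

Build the Grundy sequence with g(k) = mex{g(k−s) : s ∈ {4, 5, 8}, s ≤ k}:
g(0) = mex{} = 0
g(1) = mex{} = 0
g(2) = mex{} = 0
g(3) = mex{} = 0
g(4) = mex{0} = 1
g(5) = mex{0} = 1
g(6) = mex{0} = 1
g(7) = mex{0} = 1
g(8) = mex{0,1} = 2
g(9) = mex{0,1} = 2
g(10) = mex{0,1} = 2
g(11) = mex{0,1} = 2
The P-positions (g = 0) in 0..11 are 0, 1, 2, 3.

0, 1, 2, 3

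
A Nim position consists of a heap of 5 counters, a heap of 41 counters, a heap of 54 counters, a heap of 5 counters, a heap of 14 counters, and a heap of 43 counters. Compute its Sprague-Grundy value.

58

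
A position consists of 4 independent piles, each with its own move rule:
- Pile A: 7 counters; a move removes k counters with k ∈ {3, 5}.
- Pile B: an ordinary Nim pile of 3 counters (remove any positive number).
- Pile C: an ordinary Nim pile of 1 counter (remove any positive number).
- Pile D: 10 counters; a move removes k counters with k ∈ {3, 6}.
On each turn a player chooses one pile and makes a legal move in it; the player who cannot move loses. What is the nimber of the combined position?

For pile A, compute g(0), g(1), … with moves {3, 5}:
k:     0  1  2  3  4  5  6  7
g(k):  0  0  0  1  1  1  2  2
So g(7) = 2.
Pile B is a plain Nim pile of size 3, so its Grundy value is 3.
Pile C is a plain Nim pile of size 1, so its Grundy value is 1.
For pile D, compute g(0), g(1), … with moves {3, 6}:
g(0) = mex{} = 0
g(1) = mex{} = 0
g(2) = mex{} = 0
g(3) = mex{0} = 1
g(4) = mex{0} = 1
g(5) = mex{0} = 1
g(6) = mex{0,1} = 2
g(7) = mex{0,1} = 2
g(8) = mex{0,1} = 2
g(9) = mex{1,2} = 0
g(10) = mex{1,2} = 0
So g(10) = 0.
By the Sprague-Grundy theorem, the Grundy value of a sum of independent games is the XOR of the component values.
Combined value = 2 XOR 3 XOR 1 XOR 0 = 0.

0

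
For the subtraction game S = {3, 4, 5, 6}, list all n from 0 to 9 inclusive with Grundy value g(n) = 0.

0, 1, 2, 9

Compute g(0), g(1), … for moves {3, 4, 5, 6}:
k:     0  1  2  3  4  5  6  7  8  9
g(k):  0  0  0  1  1  1  2  2  2  0
The P-positions (g = 0) in 0..9 are 0, 1, 2, 9.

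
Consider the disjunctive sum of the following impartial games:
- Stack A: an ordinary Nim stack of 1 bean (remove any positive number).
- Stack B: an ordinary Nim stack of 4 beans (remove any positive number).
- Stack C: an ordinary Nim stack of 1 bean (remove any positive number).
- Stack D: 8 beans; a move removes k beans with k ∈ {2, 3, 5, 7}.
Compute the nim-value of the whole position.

Stack A is a plain Nim stack of size 1, so its Grundy value is 1.
Stack B is a plain Nim stack of size 4, so its Grundy value is 4.
Stack C is a plain Nim stack of size 1, so its Grundy value is 1.
Grundy values for stack D (subtraction set {2, 3, 5, 7}):
k:     0  1  2  3  4  5  6  7  8
g(k):  0  0  1  1  2  2  3  3  4
So g(8) = 4.
By the Sprague-Grundy theorem, the Grundy value of a sum of independent games is the XOR of the component values.
Combined value = 1 ⊕ 4 ⊕ 1 ⊕ 4 = 0.

0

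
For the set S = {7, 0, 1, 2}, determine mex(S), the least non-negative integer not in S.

3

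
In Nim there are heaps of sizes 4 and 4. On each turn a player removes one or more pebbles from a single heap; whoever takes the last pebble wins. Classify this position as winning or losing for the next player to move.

Losing position

Compute the nim-sum pairwise:
4 XOR 4 = 0
The nim-sum is 0, so this is a P-position: the player to move is in a losing position under optimal play.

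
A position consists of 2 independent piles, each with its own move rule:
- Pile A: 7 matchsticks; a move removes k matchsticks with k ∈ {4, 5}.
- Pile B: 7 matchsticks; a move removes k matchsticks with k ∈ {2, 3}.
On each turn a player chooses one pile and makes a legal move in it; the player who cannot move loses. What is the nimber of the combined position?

For pile A, compute g(0), g(1), … with moves {4, 5}:
g(0) = mex{} = 0
g(1) = mex{} = 0
g(2) = mex{} = 0
g(3) = mex{} = 0
g(4) = mex{0} = 1
g(5) = mex{0} = 1
g(6) = mex{0} = 1
g(7) = mex{0} = 1
So g(7) = 1.
Grundy values for pile B (subtraction set {2, 3}):
k:     0  1  2  3  4  5  6  7
g(k):  0  0  1  1  2  0  0  1
So g(7) = 1.
The value of a disjunctive sum is the nim-sum of the parts.
Combined value = 1 XOR 1 = 0.

0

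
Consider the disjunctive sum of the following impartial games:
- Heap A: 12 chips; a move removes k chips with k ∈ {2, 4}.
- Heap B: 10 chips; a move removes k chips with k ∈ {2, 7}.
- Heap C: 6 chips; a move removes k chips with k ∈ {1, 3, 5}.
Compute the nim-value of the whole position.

0

Build the Grundy sequence for heap A with g(k) = mex{g(k−s) : s ∈ {2, 4}, s ≤ k}:
k:     0  1  2  3  4  5  6  7  8  9 10 11 12
g(k):  0  0  1  1  2  2  0  0  1  1  2  2  0
So g(12) = 0.
Grundy values for heap B (subtraction set {2, 7}):
k:     0  1  2  3  4  5  6  7  8  9 10
g(k):  0  0  1  1  0  0  1  1  2  0  0
So g(10) = 0.
For heap C, compute g(0), g(1), … with moves {1, 3, 5}:
k:     0  1  2  3  4  5  6
g(k):  0  1  0  1  0  1  0
So g(6) = 0.
By the Sprague-Grundy theorem, the Grundy value of a sum of independent games is the XOR of the component values.
Combined value = 0 ⊕ 0 ⊕ 0 = 0.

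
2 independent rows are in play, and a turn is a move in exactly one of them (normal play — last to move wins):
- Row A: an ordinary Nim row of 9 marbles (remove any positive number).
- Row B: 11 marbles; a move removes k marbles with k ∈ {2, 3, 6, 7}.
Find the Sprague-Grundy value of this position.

Row A is a plain Nim row of size 9, so its Grundy value is 9.
For row B, compute g(0), g(1), … with moves {2, 3, 6, 7}:
k:     0  1  2  3  4  5  6  7  8  9 10 11
g(k):  0  0  1  1  2  0  3  1  2  0  0  1
So g(11) = 1.
By the Sprague-Grundy theorem, the Grundy value of a sum of independent games is the XOR of the component values.
Combined value = 9 XOR 1 = 8.

8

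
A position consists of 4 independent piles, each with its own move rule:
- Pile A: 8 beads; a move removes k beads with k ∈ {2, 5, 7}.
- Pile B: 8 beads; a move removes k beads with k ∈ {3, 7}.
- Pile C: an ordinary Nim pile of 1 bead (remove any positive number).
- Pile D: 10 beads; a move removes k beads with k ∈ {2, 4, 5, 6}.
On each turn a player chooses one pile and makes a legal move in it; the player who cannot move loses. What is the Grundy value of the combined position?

Build the Grundy sequence for pile A with g(k) = mex{g(k−s) : s ∈ {2, 5, 7}, s ≤ k}:
k:     0  1  2  3  4  5  6  7  8
g(k):  0  0  1  1  0  2  1  3  2
So g(8) = 2.
For pile B, compute g(0), g(1), … with moves {3, 7}:
k:     0  1  2  3  4  5  6  7  8
g(k):  0  0  0  1  1  1  0  2  2
So g(8) = 2.
Pile C is a plain Nim pile of size 1, so its Grundy value is 1.
Build the Grundy sequence for pile D with g(k) = mex{g(k−s) : s ∈ {2, 4, 5, 6}, s ≤ k}:
g(0) = mex{} = 0
g(1) = mex{} = 0
g(2) = mex{0} = 1
g(3) = mex{0} = 1
g(4) = mex{0,1} = 2
g(5) = mex{0,1} = 2
g(6) = mex{0,1,2} = 3
g(7) = mex{0,1,2} = 3
g(8) = mex{1,2,3} = 0
g(9) = mex{1,2,3} = 0
g(10) = mex{0,2,3} = 1
So g(10) = 1.
The value of a disjunctive sum is the nim-sum of the parts.
Combined value = 2 ⊕ 2 ⊕ 1 ⊕ 1 = 0.

0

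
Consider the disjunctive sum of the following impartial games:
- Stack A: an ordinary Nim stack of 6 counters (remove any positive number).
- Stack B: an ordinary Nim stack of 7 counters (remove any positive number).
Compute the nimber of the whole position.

Stack A is a plain Nim stack of size 6, so its Grundy value is 6.
Stack B is a plain Nim stack of size 7, so its Grundy value is 7.
The value of a disjunctive sum is the nim-sum of the parts.
Combined value = 6 XOR 7 = 1.

1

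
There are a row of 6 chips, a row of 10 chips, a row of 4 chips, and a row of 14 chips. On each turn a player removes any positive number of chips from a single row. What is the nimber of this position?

Compute the nim-sum pairwise:
6 ^ 10 = 12
12 ^ 4 = 8
8 ^ 14 = 6

6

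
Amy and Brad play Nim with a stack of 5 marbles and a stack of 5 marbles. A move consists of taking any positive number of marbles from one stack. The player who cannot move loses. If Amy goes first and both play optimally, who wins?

Write each in binary and XOR column by column:
  101  (5)
  101  (5)
  ---
  000  (0)
The nim-sum is 0, so this is a P-position: the player to move is in a losing position under optimal play; Amy is about to move from it and so loses — Brad wins.

Brad wins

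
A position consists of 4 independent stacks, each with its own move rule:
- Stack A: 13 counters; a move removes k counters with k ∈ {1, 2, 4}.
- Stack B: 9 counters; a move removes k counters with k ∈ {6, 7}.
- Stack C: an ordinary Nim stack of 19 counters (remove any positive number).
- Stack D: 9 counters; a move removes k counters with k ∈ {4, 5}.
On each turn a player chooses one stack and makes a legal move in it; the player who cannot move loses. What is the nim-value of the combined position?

19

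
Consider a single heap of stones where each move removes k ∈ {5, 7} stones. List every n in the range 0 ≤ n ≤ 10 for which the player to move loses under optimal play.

0, 1, 2, 3, 4

Compute g(0), g(1), … for moves {5, 7}:
g(0) = mex{} = 0
g(1) = mex{} = 0
g(2) = mex{} = 0
g(3) = mex{} = 0
g(4) = mex{} = 0
g(5) = mex{0} = 1
g(6) = mex{0} = 1
g(7) = mex{0} = 1
g(8) = mex{0} = 1
g(9) = mex{0} = 1
g(10) = mex{0,1} = 2
The P-positions (g = 0) in 0..10 are 0, 1, 2, 3, 4.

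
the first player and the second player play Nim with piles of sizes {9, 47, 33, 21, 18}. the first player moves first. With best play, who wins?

Compute the nim-sum pairwise:
9 ^ 47 = 38
38 ^ 33 = 7
7 ^ 21 = 18
18 ^ 18 = 0
The nim-sum is 0, so this is a P-position: the player to move is in a losing position under optimal play; the first player is about to move from it and so loses — the second player wins.

the second player wins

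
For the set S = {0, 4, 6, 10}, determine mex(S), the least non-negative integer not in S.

0 is in the set but 1 is not, so the mex is 1.

1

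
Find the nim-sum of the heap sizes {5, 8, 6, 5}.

14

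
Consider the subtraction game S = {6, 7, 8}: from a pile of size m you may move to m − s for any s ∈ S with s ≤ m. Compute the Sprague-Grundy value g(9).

Grundy values for subtraction set {6, 7, 8}:
k:     0  1  2  3  4  5  6  7  8  9
g(k):  0  0  0  0  0  0  1  1  1  1
So g(9) = 1.

1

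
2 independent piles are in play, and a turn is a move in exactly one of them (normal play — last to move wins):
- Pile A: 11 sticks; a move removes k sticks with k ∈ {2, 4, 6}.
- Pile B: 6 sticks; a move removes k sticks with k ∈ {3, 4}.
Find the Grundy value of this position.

Build the Grundy sequence for pile A with g(k) = mex{g(k−s) : s ∈ {2, 4, 6}, s ≤ k}:
g(0) = mex{} = 0
g(1) = mex{} = 0
g(2) = mex{0} = 1
g(3) = mex{0} = 1
g(4) = mex{0,1} = 2
g(5) = mex{0,1} = 2
g(6) = mex{0,1,2} = 3
g(7) = mex{0,1,2} = 3
g(8) = mex{1,2,3} = 0
g(9) = mex{1,2,3} = 0
g(10) = mex{0,2,3} = 1
g(11) = mex{0,2,3} = 1
So g(11) = 1.
Build the Grundy sequence for pile B with g(k) = mex{g(k−s) : s ∈ {3, 4}, s ≤ k}:
k:     0  1  2  3  4  5  6
g(k):  0  0  0  1  1  1  2
So g(6) = 2.
By the Sprague-Grundy theorem, the Grundy value of a sum of independent games is the XOR of the component values.
Combined value = 1 ⊕ 2 = 3.

3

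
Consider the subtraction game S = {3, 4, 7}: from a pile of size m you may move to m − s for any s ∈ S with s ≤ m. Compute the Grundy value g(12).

Build the Grundy sequence with g(k) = mex{g(k−s) : s ∈ {3, 4, 7}, s ≤ k}:
g(0) = mex{} = 0
g(1) = mex{} = 0
g(2) = mex{} = 0
g(3) = mex{0} = 1
g(4) = mex{0} = 1
g(5) = mex{0} = 1
g(6) = mex{0,1} = 2
g(7) = mex{0,1} = 2
g(8) = mex{0,1} = 2
g(9) = mex{0,1,2} = 3
g(10) = mex{1,2} = 0
g(11) = mex{1,2} = 0
g(12) = mex{1,2,3} = 0
So g(12) = 0.

0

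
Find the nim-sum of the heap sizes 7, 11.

12

Nim-sum: 7 ⊕ 11 = 12.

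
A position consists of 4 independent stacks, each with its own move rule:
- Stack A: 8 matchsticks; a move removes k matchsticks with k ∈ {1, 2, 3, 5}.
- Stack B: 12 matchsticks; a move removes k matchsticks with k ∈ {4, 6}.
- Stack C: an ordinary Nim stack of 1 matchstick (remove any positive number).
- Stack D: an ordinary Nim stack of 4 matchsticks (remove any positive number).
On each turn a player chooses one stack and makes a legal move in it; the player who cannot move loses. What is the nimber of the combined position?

For stack A, compute g(0), g(1), … with moves {1, 2, 3, 5}:
k:     0  1  2  3  4  5  6  7  8
g(k):  0  1  2  3  0  1  2  3  0
So g(8) = 0.
For stack B, compute g(0), g(1), … with moves {4, 6}:
k:     0  1  2  3  4  5  6  7  8  9 10 11 12
g(k):  0  0  0  0  1  1  1  1  2  2  0  0  0
So g(12) = 0.
Stack C is a plain Nim stack of size 1, so its Grundy value is 1.
Stack D is a plain Nim stack of size 4, so its Grundy value is 4.
The value of a disjunctive sum is the nim-sum of the parts.
Combined value = 0 ⊕ 0 ⊕ 1 ⊕ 4 = 5.

5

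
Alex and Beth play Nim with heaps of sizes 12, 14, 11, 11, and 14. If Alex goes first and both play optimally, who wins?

Nim-sum: 12 ^ 14 ^ 11 ^ 11 ^ 14 = 12.
The nim-sum is 12 ≠ 0, so this is an N-position: the player to move can win; Alex has a winning move.

Alex wins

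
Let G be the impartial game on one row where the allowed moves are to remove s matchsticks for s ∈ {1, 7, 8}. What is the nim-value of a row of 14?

2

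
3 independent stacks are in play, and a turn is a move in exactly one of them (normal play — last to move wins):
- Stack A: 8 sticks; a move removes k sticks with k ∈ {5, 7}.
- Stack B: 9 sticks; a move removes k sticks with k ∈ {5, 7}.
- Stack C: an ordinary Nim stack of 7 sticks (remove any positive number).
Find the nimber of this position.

7

Build the Grundy sequence for stack A with g(k) = mex{g(k−s) : s ∈ {5, 7}, s ≤ k}:
k:     0  1  2  3  4  5  6  7  8
g(k):  0  0  0  0  0  1  1  1  1
So g(8) = 1.
For stack B, compute g(0), g(1), … with moves {5, 7}:
g(0) = mex{} = 0
g(1) = mex{} = 0
g(2) = mex{} = 0
g(3) = mex{} = 0
g(4) = mex{} = 0
g(5) = mex{0} = 1
g(6) = mex{0} = 1
g(7) = mex{0} = 1
g(8) = mex{0} = 1
g(9) = mex{0} = 1
So g(9) = 1.
Stack C is a plain Nim stack of size 7, so its Grundy value is 7.
The value of a disjunctive sum is the nim-sum of the parts.
Combined value = 1 ⊕ 1 ⊕ 7 = 7.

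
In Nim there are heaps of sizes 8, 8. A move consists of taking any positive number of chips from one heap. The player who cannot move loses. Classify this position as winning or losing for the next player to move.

Nim-sum: 8 ⊕ 8 = 0.
The nim-sum is 0, so this is a P-position: the player to move is in a losing position under optimal play.

Losing position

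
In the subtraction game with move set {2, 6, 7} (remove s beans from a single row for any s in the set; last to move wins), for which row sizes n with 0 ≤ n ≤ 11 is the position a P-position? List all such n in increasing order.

0, 1, 4, 5, 9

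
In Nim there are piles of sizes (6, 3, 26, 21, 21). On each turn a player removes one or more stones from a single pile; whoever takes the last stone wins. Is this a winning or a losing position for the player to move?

Winning position

Nim-sum: 6 ^ 3 ^ 26 ^ 21 ^ 21 = 31.
The nim-sum is 31 ≠ 0, so this is an N-position: the player to move can win.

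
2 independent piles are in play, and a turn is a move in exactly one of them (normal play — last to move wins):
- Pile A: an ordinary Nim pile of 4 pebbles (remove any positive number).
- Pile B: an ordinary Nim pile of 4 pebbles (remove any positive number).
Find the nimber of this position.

0

Pile A is a plain Nim pile of size 4, so its Grundy value is 4.
Pile B is a plain Nim pile of size 4, so its Grundy value is 4.
By the Sprague-Grundy theorem, the Grundy value of a sum of independent games is the XOR of the component values.
Combined value = 4 ⊕ 4 = 0.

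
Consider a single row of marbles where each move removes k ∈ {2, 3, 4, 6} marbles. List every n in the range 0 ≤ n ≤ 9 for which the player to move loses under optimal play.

Build the Grundy sequence with g(k) = mex{g(k−s) : s ∈ {2, 3, 4, 6}, s ≤ k}:
g(0) = mex{} = 0
g(1) = mex{} = 0
g(2) = mex{0} = 1
g(3) = mex{0} = 1
g(4) = mex{0,1} = 2
g(5) = mex{0,1} = 2
g(6) = mex{0,1,2} = 3
g(7) = mex{0,1,2} = 3
g(8) = mex{1,2,3} = 0
g(9) = mex{1,2,3} = 0
The P-positions (g = 0) in 0..9 are 0, 1, 8, 9.

0, 1, 8, 9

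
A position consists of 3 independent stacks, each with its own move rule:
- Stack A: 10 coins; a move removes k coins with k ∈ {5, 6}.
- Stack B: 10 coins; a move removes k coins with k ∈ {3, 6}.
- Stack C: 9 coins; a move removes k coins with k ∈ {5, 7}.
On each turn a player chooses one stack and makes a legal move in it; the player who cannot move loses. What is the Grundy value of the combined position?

3

Grundy values for stack A (subtraction set {5, 6}):
k:     0  1  2  3  4  5  6  7  8  9 10
g(k):  0  0  0  0  0  1  1  1  1  1  2
So g(10) = 2.
Grundy values for stack B (subtraction set {3, 6}):
g(0) = mex{} = 0
g(1) = mex{} = 0
g(2) = mex{} = 0
g(3) = mex{0} = 1
g(4) = mex{0} = 1
g(5) = mex{0} = 1
g(6) = mex{0,1} = 2
g(7) = mex{0,1} = 2
g(8) = mex{0,1} = 2
g(9) = mex{1,2} = 0
g(10) = mex{1,2} = 0
So g(10) = 0.
Build the Grundy sequence for stack C with g(k) = mex{g(k−s) : s ∈ {5, 7}, s ≤ k}:
k:     0  1  2  3  4  5  6  7  8  9
g(k):  0  0  0  0  0  1  1  1  1  1
So g(9) = 1.
The value of a disjunctive sum is the nim-sum of the parts.
Combined value = 2 ⊕ 0 ⊕ 1 = 3.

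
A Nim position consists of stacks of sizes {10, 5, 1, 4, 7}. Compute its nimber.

Nim-sum: 10 XOR 5 XOR 1 XOR 4 XOR 7 = 13.

13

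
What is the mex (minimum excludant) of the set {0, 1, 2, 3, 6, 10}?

4

The values 0, 1, 2, 3 are all present; 4 is the first non-negative integer missing from the set.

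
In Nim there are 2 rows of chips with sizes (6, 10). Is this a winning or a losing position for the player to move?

Winning position

Compute the nim-sum pairwise:
6 ^ 10 = 12
The nim-sum is 12 ≠ 0, so this is an N-position: the player to move can win.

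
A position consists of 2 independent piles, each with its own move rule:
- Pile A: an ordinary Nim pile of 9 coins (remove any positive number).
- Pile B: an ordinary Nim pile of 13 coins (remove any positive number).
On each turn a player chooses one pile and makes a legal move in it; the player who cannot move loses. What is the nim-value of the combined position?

4

Pile A is a plain Nim pile of size 9, so its Grundy value is 9.
Pile B is a plain Nim pile of size 13, so its Grundy value is 13.
The value of a disjunctive sum is the nim-sum of the parts.
Combined value = 9 XOR 13 = 4.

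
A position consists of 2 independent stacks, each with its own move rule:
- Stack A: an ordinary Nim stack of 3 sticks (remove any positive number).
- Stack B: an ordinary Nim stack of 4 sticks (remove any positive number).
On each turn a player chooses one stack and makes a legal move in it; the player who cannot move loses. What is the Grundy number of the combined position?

7

Stack A is a plain Nim stack of size 3, so its Grundy value is 3.
Stack B is a plain Nim stack of size 4, so its Grundy value is 4.
The value of a disjunctive sum is the nim-sum of the parts.
Combined value = 3 XOR 4 = 7.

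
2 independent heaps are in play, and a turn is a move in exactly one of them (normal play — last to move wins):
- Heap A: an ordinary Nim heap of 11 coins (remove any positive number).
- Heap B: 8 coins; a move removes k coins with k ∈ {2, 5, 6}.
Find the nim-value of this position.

11

Heap A is a plain Nim heap of size 11, so its Grundy value is 11.
Build the Grundy sequence for heap B with g(k) = mex{g(k−s) : s ∈ {2, 5, 6}, s ≤ k}:
g(0) = mex{} = 0
g(1) = mex{} = 0
g(2) = mex{0} = 1
g(3) = mex{0} = 1
g(4) = mex{1} = 0
g(5) = mex{0,1} = 2
g(6) = mex{0} = 1
g(7) = mex{0,1,2} = 3
g(8) = mex{1} = 0
So g(8) = 0.
By the Sprague-Grundy theorem, the Grundy value of a sum of independent games is the XOR of the component values.
Combined value = 11 XOR 0 = 11.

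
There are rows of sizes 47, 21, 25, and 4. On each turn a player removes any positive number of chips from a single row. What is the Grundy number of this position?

39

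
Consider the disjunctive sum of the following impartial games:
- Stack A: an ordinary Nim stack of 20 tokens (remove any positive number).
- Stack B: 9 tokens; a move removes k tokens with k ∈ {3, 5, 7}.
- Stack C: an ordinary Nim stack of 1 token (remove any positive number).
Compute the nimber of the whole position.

Stack A is a plain Nim stack of size 20, so its Grundy value is 20.
For stack B, compute g(0), g(1), … with moves {3, 5, 7}:
k:     0  1  2  3  4  5  6  7  8  9
g(k):  0  0  0  1  1  1  2  2  2  3
So g(9) = 3.
Stack C is a plain Nim stack of size 1, so its Grundy value is 1.
The value of a disjunctive sum is the nim-sum of the parts.
Combined value = 20 XOR 3 XOR 1 = 22.

22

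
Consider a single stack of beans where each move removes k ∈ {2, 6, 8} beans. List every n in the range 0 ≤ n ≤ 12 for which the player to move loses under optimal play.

0, 1, 4, 5

Compute g(0), g(1), … for moves {2, 6, 8}:
k:     0  1  2  3  4  5  6  7  8  9 10 11 12
g(k):  0  0  1  1  0  0  1  1  2  2  3  3  2
The P-positions (g = 0) in 0..12 are 0, 1, 4, 5.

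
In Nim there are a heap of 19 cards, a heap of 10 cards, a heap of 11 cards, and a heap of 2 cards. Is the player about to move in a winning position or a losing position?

Winning position

In binary:
  10011  (19)
  01010  (10)
  01011  (11)
  00010  (2)
  -----
  10000  (16)
The nim-sum is 16 ≠ 0, so this is an N-position: the player to move can win.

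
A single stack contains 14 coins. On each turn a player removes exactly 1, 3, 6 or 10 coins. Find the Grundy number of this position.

1

Grundy values for subtraction set {1, 3, 6, 10}:
k:     0  1  2  3  4  5  6  7  8  9 10 11 12 13 14
g(k):  0  1  0  1  0  1  2  3  2  0  1  0  1  0  1
So g(14) = 1.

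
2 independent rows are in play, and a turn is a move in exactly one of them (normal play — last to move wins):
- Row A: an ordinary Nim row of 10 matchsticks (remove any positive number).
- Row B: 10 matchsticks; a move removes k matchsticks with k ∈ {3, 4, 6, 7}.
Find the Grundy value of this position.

10

Row A is a plain Nim row of size 10, so its Grundy value is 10.
Grundy values for row B (subtraction set {3, 4, 6, 7}):
g(0) = mex{} = 0
g(1) = mex{} = 0
g(2) = mex{} = 0
g(3) = mex{0} = 1
g(4) = mex{0} = 1
g(5) = mex{0} = 1
g(6) = mex{0,1} = 2
g(7) = mex{0,1} = 2
g(8) = mex{0,1} = 2
g(9) = mex{0,1,2} = 3
g(10) = mex{1,2} = 0
So g(10) = 0.
The value of a disjunctive sum is the nim-sum of the parts.
Combined value = 10 XOR 0 = 10.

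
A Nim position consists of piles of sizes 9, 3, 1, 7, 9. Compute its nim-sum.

Compute the nim-sum pairwise:
9 ^ 3 = 10
10 ^ 1 = 11
11 ^ 7 = 12
12 ^ 9 = 5

5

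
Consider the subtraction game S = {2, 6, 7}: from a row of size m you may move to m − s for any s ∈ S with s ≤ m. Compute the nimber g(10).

3

Build the Grundy sequence with g(k) = mex{g(k−s) : s ∈ {2, 6, 7}, s ≤ k}:
g(0) = mex{} = 0
g(1) = mex{} = 0
g(2) = mex{0} = 1
g(3) = mex{0} = 1
g(4) = mex{1} = 0
g(5) = mex{1} = 0
g(6) = mex{0} = 1
g(7) = mex{0} = 1
g(8) = mex{0,1} = 2
g(9) = mex{1} = 0
g(10) = mex{0,1,2} = 3
So g(10) = 3.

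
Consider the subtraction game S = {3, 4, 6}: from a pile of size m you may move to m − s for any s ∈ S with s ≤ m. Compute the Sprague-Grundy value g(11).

0

Build the Grundy sequence with g(k) = mex{g(k−s) : s ∈ {3, 4, 6}, s ≤ k}:
g(0) = mex{} = 0
g(1) = mex{} = 0
g(2) = mex{} = 0
g(3) = mex{0} = 1
g(4) = mex{0} = 1
g(5) = mex{0} = 1
g(6) = mex{0,1} = 2
g(7) = mex{0,1} = 2
g(8) = mex{0,1} = 2
g(9) = mex{1,2} = 0
g(10) = mex{1,2} = 0
g(11) = mex{1,2} = 0
So g(11) = 0.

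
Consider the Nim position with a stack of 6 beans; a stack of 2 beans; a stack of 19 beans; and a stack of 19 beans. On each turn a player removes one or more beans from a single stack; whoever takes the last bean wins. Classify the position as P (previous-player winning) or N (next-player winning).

N-position

In binary:
  00110  (6)
  00010  (2)
  10011  (19)
  10011  (19)
  -----
  00100  (4)
The nim-sum is 4 ≠ 0, so this is an N-position: the player to move can win.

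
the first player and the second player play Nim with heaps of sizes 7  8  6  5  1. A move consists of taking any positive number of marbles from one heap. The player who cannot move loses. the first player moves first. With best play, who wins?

the first player wins

Compute the nim-sum pairwise:
7 ⊕ 8 = 15
15 ⊕ 6 = 9
9 ⊕ 5 = 12
12 ⊕ 1 = 13
The nim-sum is 13 ≠ 0, so this is an N-position: the player to move can win; the first player has a winning move.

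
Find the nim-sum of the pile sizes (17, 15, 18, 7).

11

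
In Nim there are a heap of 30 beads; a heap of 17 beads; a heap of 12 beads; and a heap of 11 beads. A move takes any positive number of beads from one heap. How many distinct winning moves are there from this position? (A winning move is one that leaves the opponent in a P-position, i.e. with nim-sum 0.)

3

Compute the nim-sum pairwise:
30 XOR 17 = 15
15 XOR 12 = 3
3 XOR 11 = 8
The overall nim-sum is X = 8. A heap of size p has a winning move iff p XOR X < p (reduce it to p XOR X).
  30: 30 XOR 8 = 22 < 30 — winning move (to 22).
  17: 17 XOR 8 = 25 ≥ 17 — no move.
  12: 12 XOR 8 = 4 < 12 — winning move (to 4).
  11: 11 XOR 8 = 3 < 11 — winning move (to 3).
That gives 3 winning moves.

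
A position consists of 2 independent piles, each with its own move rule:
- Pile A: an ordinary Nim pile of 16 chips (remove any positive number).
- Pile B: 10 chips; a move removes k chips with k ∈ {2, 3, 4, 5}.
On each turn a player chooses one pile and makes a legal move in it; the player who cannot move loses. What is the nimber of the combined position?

Pile A is a plain Nim pile of size 16, so its Grundy value is 16.
Build the Grundy sequence for pile B with g(k) = mex{g(k−s) : s ∈ {2, 3, 4, 5}, s ≤ k}:
k:     0  1  2  3  4  5  6  7  8  9 10
g(k):  0  0  1  1  2  2  3  0  0  1  1
So g(10) = 1.
The value of a disjunctive sum is the nim-sum of the parts.
Combined value = 16 XOR 1 = 17.

17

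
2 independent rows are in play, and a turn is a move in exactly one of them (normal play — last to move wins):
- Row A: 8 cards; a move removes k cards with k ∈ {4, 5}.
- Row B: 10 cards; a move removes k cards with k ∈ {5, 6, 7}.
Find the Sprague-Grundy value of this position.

0

For row A, compute g(0), g(1), … with moves {4, 5}:
g(0) = mex{} = 0
g(1) = mex{} = 0
g(2) = mex{} = 0
g(3) = mex{} = 0
g(4) = mex{0} = 1
g(5) = mex{0} = 1
g(6) = mex{0} = 1
g(7) = mex{0} = 1
g(8) = mex{0,1} = 2
So g(8) = 2.
Grundy values for row B (subtraction set {5, 6, 7}):
k:     0  1  2  3  4  5  6  7  8  9 10
g(k):  0  0  0  0  0  1  1  1  1  1  2
So g(10) = 2.
The value of a disjunctive sum is the nim-sum of the parts.
Combined value = 2 ⊕ 2 = 0.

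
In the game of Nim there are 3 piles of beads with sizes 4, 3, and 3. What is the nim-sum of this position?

4

Nim-sum: 4 XOR 3 XOR 3 = 4.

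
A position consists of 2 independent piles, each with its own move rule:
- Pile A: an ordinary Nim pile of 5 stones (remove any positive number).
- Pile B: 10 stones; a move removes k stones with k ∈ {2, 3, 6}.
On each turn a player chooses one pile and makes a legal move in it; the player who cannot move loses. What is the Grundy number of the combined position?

5

Pile A is a plain Nim pile of size 5, so its Grundy value is 5.
Grundy values for pile B (subtraction set {2, 3, 6}):
k:     0  1  2  3  4  5  6  7  8  9 10
g(k):  0  0  1  1  2  0  3  1  2  0  0
So g(10) = 0.
The value of a disjunctive sum is the nim-sum of the parts.
Combined value = 5 ⊕ 0 = 5.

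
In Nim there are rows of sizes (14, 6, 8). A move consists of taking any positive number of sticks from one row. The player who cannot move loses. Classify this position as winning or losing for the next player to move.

Bitwise XOR of the heap sizes:
  1110  (14)
  0110  (6)
  1000  (8)
  ----
  0000  (0)
The nim-sum is 0, so this is a P-position: the player to move is in a losing position under optimal play.

Losing position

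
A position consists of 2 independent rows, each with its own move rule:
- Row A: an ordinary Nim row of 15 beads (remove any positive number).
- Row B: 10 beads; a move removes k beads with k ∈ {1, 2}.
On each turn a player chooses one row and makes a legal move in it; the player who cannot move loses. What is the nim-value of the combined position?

Row A is a plain Nim row of size 15, so its Grundy value is 15.
Build the Grundy sequence for row B with g(k) = mex{g(k−s) : s ∈ {1, 2}, s ≤ k}:
k:     0  1  2  3  4  5  6  7  8  9 10
g(k):  0  1  2  0  1  2  0  1  2  0  1
So g(10) = 1.
By the Sprague-Grundy theorem, the Grundy value of a sum of independent games is the XOR of the component values.
Combined value = 15 ⊕ 1 = 14.

14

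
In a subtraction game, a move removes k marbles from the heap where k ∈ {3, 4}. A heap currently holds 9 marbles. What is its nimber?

0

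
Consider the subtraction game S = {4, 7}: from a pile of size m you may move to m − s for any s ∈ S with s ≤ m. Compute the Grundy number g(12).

Build the Grundy sequence with g(k) = mex{g(k−s) : s ∈ {4, 7}, s ≤ k}:
g(0) = mex{} = 0
g(1) = mex{} = 0
g(2) = mex{} = 0
g(3) = mex{} = 0
g(4) = mex{0} = 1
g(5) = mex{0} = 1
g(6) = mex{0} = 1
g(7) = mex{0} = 1
g(8) = mex{0,1} = 2
g(9) = mex{0,1} = 2
g(10) = mex{0,1} = 2
g(11) = mex{1} = 0
g(12) = mex{1,2} = 0
So g(12) = 0.

0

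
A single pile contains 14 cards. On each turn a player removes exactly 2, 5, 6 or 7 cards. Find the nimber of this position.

Build the Grundy sequence with g(k) = mex{g(k−s) : s ∈ {2, 5, 6, 7}, s ≤ k}:
g(0) = mex{} = 0
g(1) = mex{} = 0
g(2) = mex{0} = 1
g(3) = mex{0} = 1
g(4) = mex{1} = 0
g(5) = mex{0,1} = 2
g(6) = mex{0} = 1
g(7) = mex{0,1,2} = 3
g(8) = mex{0,1} = 2
g(9) = mex{0,1,3} = 2
g(10) = mex{0,1,2} = 3
g(11) = mex{0,1,2} = 3
g(12) = mex{1,2,3} = 0
g(13) = mex{1,2,3} = 0
g(14) = mex{0,2,3} = 1
So g(14) = 1.

1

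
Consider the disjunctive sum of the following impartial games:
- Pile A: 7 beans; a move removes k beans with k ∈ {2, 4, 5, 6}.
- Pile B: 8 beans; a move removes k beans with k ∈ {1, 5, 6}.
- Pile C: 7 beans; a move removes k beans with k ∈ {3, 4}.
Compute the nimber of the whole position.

For pile A, compute g(0), g(1), … with moves {2, 4, 5, 6}:
g(0) = mex{} = 0
g(1) = mex{} = 0
g(2) = mex{0} = 1
g(3) = mex{0} = 1
g(4) = mex{0,1} = 2
g(5) = mex{0,1} = 2
g(6) = mex{0,1,2} = 3
g(7) = mex{0,1,2} = 3
So g(7) = 3.
Build the Grundy sequence for pile B with g(k) = mex{g(k−s) : s ∈ {1, 5, 6}, s ≤ k}:
g(0) = mex{} = 0
g(1) = mex{0} = 1
g(2) = mex{1} = 0
g(3) = mex{0} = 1
g(4) = mex{1} = 0
g(5) = mex{0} = 1
g(6) = mex{0,1} = 2
g(7) = mex{0,1,2} = 3
g(8) = mex{0,1,3} = 2
So g(8) = 2.
Grundy values for pile C (subtraction set {3, 4}):
k:     0  1  2  3  4  5  6  7
g(k):  0  0  0  1  1  1  2  0
So g(7) = 0.
By the Sprague-Grundy theorem, the Grundy value of a sum of independent games is the XOR of the component values.
Combined value = 3 XOR 2 XOR 0 = 1.

1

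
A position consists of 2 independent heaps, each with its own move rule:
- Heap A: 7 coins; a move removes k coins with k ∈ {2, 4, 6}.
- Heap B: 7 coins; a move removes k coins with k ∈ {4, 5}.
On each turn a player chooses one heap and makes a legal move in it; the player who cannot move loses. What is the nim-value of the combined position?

2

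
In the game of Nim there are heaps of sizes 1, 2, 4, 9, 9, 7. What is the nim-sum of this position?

Nim-sum: 1 XOR 2 XOR 4 XOR 9 XOR 9 XOR 7 = 0.

0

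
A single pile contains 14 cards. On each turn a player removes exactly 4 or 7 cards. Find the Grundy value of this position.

Grundy values for subtraction set {4, 7}:
k:     0  1  2  3  4  5  6  7  8  9 10 11 12 13 14
g(k):  0  0  0  0  1  1  1  1  2  2  2  0  0  0  0
So g(14) = 0.

0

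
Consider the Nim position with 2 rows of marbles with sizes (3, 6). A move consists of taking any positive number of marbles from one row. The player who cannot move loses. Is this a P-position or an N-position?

N-position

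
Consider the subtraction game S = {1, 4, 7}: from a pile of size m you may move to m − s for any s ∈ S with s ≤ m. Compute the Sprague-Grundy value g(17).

Build the Grundy sequence with g(k) = mex{g(k−s) : s ∈ {1, 4, 7}, s ≤ k}:
k:     0  1  2  3  4  5  6  7  8  9 10 11 12 13 14 15 16 17
g(k):  0  1  0  1  2  0  1  2  0  1  0  1  2  0  1  2  0  1
So g(17) = 1.

1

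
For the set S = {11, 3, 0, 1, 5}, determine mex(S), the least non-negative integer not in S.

2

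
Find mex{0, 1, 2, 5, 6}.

3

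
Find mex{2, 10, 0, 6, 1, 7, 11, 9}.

3

The values 0, 1, 2 are all present; 3 is the first non-negative integer missing from the set.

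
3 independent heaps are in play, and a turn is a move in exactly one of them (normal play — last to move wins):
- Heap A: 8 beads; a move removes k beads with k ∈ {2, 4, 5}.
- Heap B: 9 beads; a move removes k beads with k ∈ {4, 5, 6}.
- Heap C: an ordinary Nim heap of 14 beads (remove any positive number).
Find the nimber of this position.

12

For heap A, compute g(0), g(1), … with moves {2, 4, 5}:
k:     0  1  2  3  4  5  6  7  8
g(k):  0  0  1  1  2  2  3  0  0
So g(8) = 0.
Grundy values for heap B (subtraction set {4, 5, 6}):
g(0) = mex{} = 0
g(1) = mex{} = 0
g(2) = mex{} = 0
g(3) = mex{} = 0
g(4) = mex{0} = 1
g(5) = mex{0} = 1
g(6) = mex{0} = 1
g(7) = mex{0} = 1
g(8) = mex{0,1} = 2
g(9) = mex{0,1} = 2
So g(9) = 2.
Heap C is a plain Nim heap of size 14, so its Grundy value is 14.
By the Sprague-Grundy theorem, the Grundy value of a sum of independent games is the XOR of the component values.
Combined value = 0 XOR 2 XOR 14 = 12.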